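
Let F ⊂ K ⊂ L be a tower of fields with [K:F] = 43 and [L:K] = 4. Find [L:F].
[L:F] = 172

The tower law says that for any tower of field extensions F ⊂ K ⊂ L with finite degrees, [L:F] = [L:K] · [K:F]. Here this gives [L:F] = 4 · 43 = 172.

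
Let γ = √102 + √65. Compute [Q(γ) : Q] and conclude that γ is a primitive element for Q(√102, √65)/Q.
[Q(γ) : Q] = 4 (equivalently, Q(γ) = Q(√102, √65))

Obviously Q(γ) ⊆ Q(√102, √65), and [Q(√102, √65):Q] = 4 (since 102, 65 are distinct squarefree integers > 1 with 6630 not a perfect square). To show equality we compute the minimal polynomial of γ. From γ = √102 + √65: γ^2 = 102 + 2√(6630) + 65 = 167 + 2√(6630), so γ^2 - 167 = 2√(6630); squaring, (γ^2 - 167)^2 = 4·6630, i.e. γ^4 - 334γ^2 + 27889 - 26520 = 0, i.e. γ^4 - 334γ^2 + 1369 = 0. So γ is a root of x^4 - 334x^2 + 1369. This polynomial is irreducible over Q: it has no rational root (each ±√102 ± √65 is irrational), and any factorization into two quadratics over Q would force √(6630) ∈ Q (pairing opposite roots) or √102, √65 ∈ Q (other pairings), all impossible. Hence [Q(γ):Q] = 4 = [Q(√102, √65):Q], so Q(γ) = Q(√102, √65).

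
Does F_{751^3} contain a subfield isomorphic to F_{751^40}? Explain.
No: F_{751^40} is not a subfield of F_{751^3}

F_{p^m} embeds in F_{p^n} iff m | n. Here 40 ∤ 3 (since 3 = 0·40 + 3 with remainder 3 ≠ 0), so F_{751^40} is not a subfield of F_{751^3}. Equivalently: if it were, the tower law would give 40 = [F_{751^40}:F_751] dividing [F_{751^3}:F_751] = 3, contradiction.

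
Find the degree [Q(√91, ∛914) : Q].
[Q(√91, ∛914) : Q] = 6

Let L = Q(√91, ∛914). Since Q(√91) ⊂ L and [Q(√91):Q] = 2, the tower law gives 2 | [L:Q]. Likewise Q(∛914) ⊂ L with [Q(∛914):Q] = 3 (because 914 is not a perfect cube), so 3 | [L:Q]. As gcd(2,3) = 1, [L:Q] is divisible by 6. Conversely L is generated over Q by √91 and ∛914, so [L:Q] ≤ 2·3 = 6. Therefore [Q(√91, ∛914) : Q] = 6.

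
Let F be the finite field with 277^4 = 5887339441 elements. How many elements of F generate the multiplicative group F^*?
There are φ(5887339440) = 1490700288 primitive elements

F_q^* is cyclic of order q - 1 = 5887339440. A cyclic group of order m has exactly φ(m) generators. Here m = 5887339440 = 2^4 · 3 · 5 · 23 · 139 · 7673, so the number of primitive elements is φ(5887339440) = 1490700288.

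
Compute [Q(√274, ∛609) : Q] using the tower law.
[Q(√274, ∛609) : Q] = 6

Let L = Q(√274, ∛609). Since Q(√274) ⊂ L and [Q(√274):Q] = 2, the tower law gives 2 | [L:Q]. Likewise Q(∛609) ⊂ L with [Q(∛609):Q] = 3 (because 609 is not a perfect cube), so 3 | [L:Q]. As gcd(2,3) = 1, [L:Q] is divisible by 6. Conversely L is generated over Q by √274 and ∛609, so [L:Q] ≤ 2·3 = 6. Therefore [Q(√274, ∛609) : Q] = 6.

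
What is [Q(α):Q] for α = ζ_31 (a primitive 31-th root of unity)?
[Q(α):Q] = 30

The minimal polynomial of ζ_31 over Q is the 31-th cyclotomic polynomial Φ_31(x), which is irreducible over Q and has degree φ(31) = 30. Hence [Q(α):Q] = φ(31) = 30.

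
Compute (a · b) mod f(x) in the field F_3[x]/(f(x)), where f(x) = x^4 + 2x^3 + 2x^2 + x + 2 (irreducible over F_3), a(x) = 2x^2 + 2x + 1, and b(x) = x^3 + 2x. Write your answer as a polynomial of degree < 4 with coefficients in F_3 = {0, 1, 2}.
a · b ≡ 2x^3 + 1 (mod f(x))

Multiply in F_3[x]: a(x)·b(x) = (2x^2 + 2x + 1)·(x^3 + 2x) = 2x^5 + 2x^4 + 2x^3 + x^2 + 2x. This has degree ≥ 4, so divide by f(x) over F_3: 2x^5 + 2x^4 + 2x^3 + x^2 + 2x = (2x + 1)·(x^4 + 2x^3 + 2x^2 + x + 2) + (2x^3 + 1). Hence a·b ≡ 2x^3 + 1 (mod f). (F_3[x]/(f) is a field with 3^4 = 81 elements since f is irreducible of degree 4.)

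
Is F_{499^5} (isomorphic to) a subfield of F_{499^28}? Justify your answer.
No: F_{499^5} is not a subfield of F_{499^28}

F_{p^m} embeds in F_{p^n} iff m | n. Here 5 ∤ 28 (since 28 = 5·5 + 3 with remainder 3 ≠ 0), so F_{499^5} is not a subfield of F_{499^28}. Equivalently: if it were, the tower law would give 5 = [F_{499^5}:F_499] dividing [F_{499^28}:F_499] = 28, contradiction.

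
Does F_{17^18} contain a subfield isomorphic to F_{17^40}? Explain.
No: F_{17^40} is not a subfield of F_{17^18}

F_{p^m} embeds in F_{p^n} iff m | n. Here 40 ∤ 18 (since 18 = 0·40 + 18 with remainder 18 ≠ 0), so F_{17^40} is not a subfield of F_{17^18}. Equivalently: if it were, the tower law would give 40 = [F_{17^40}:F_17] dividing [F_{17^18}:F_17] = 18, contradiction.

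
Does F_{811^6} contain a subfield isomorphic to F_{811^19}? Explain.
No: F_{811^19} is not a subfield of F_{811^6}

F_{p^m} embeds in F_{p^n} iff m | n. Here 19 ∤ 6 (since 6 = 0·19 + 6 with remainder 6 ≠ 0), so F_{811^19} is not a subfield of F_{811^6}. Equivalently: if it were, the tower law would give 19 = [F_{811^19}:F_811] dividing [F_{811^6}:F_811] = 6, contradiction.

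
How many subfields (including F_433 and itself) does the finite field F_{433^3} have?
F_{433^3} has 2 subfields

The subfields of F_{p^n} are exactly the fields F_{p^d} for d | n (each is the fixed field of the unique index-d subgroup of Gal(F_{p^n}/F_p) ≅ Z/nZ). The divisors of n = 3 are {1, 3}, giving 2 subfields: F_{433^1}, F_{433^3}.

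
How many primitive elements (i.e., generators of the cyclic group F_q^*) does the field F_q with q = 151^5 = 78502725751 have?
There are φ(78502725750) = 20934060000 primitive elements

F_q^* is cyclic of order q - 1 = 78502725750. A cyclic group of order m has exactly φ(m) generators. Here m = 78502725750 = 2 · 3 · 5^3 · 104670301, so the number of primitive elements is φ(78502725750) = 20934060000.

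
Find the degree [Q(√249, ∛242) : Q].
[Q(√249, ∛242) : Q] = 6

Let L = Q(√249, ∛242). Since Q(√249) ⊂ L and [Q(√249):Q] = 2, the tower law gives 2 | [L:Q]. Likewise Q(∛242) ⊂ L with [Q(∛242):Q] = 3 (because 242 is not a perfect cube), so 3 | [L:Q]. As gcd(2,3) = 1, [L:Q] is divisible by 6. Conversely L is generated over Q by √249 and ∛242, so [L:Q] ≤ 2·3 = 6. Therefore [Q(√249, ∛242) : Q] = 6.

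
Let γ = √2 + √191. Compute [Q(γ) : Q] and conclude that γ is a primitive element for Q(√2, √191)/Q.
[Q(γ) : Q] = 4 (equivalently, Q(γ) = Q(√2, √191))

Obviously Q(γ) ⊆ Q(√2, √191), and [Q(√2, √191):Q] = 4 (since 2, 191 are distinct squarefree integers > 1 with 382 not a perfect square). To show equality we compute the minimal polynomial of γ. From γ = √2 + √191: γ^2 = 2 + 2√(382) + 191 = 193 + 2√(382), so γ^2 - 193 = 2√(382); squaring, (γ^2 - 193)^2 = 4·382, i.e. γ^4 - 386γ^2 + 37249 - 1528 = 0, i.e. γ^4 - 386γ^2 + 35721 = 0. So γ is a root of x^4 - 386x^2 + 35721. This polynomial is irreducible over Q: it has no rational root (each ±√2 ± √191 is irrational), and any factorization into two quadratics over Q would force √(382) ∈ Q (pairing opposite roots) or √2, √191 ∈ Q (other pairings), all impossible. Hence [Q(γ):Q] = 4 = [Q(√2, √191):Q], so Q(γ) = Q(√2, √191).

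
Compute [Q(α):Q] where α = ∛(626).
[Q(α):Q] = 3

The minimal polynomial of α is x^3 - 626, irreducible over Q since 626 is not a perfect cube (so x^3 - 626 has no rational root). Hence [Q(α):Q] = deg(m_α) = 3.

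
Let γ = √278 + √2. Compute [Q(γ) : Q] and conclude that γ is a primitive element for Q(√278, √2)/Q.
[Q(γ) : Q] = 4 (equivalently, Q(γ) = Q(√278, √2))

Obviously Q(γ) ⊆ Q(√278, √2), and [Q(√278, √2):Q] = 4 (since 278, 2 are distinct squarefree integers > 1 with 556 not a perfect square). To show equality we compute the minimal polynomial of γ. From γ = √278 + √2: γ^2 = 278 + 2√(556) + 2 = 280 + 2√(556), so γ^2 - 280 = 2√(556); squaring, (γ^2 - 280)^2 = 4·556, i.e. γ^4 - 560γ^2 + 78400 - 2224 = 0, i.e. γ^4 - 560γ^2 + 76176 = 0. So γ is a root of x^4 - 560x^2 + 76176. This polynomial is irreducible over Q: it has no rational root (each ±√278 ± √2 is irrational), and any factorization into two quadratics over Q would force √(556) ∈ Q (pairing opposite roots) or √278, √2 ∈ Q (other pairings), all impossible. Hence [Q(γ):Q] = 4 = [Q(√278, √2):Q], so Q(γ) = Q(√278, √2).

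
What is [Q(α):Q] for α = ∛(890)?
[Q(α):Q] = 3

The minimal polynomial of α is x^3 - 890, irreducible over Q since 890 is not a perfect cube (so x^3 - 890 has no rational root). Hence [Q(α):Q] = deg(m_α) = 3.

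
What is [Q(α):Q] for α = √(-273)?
[Q(α):Q] = 2

[Q(α):Q] equals the degree of the minimal polynomial of α. Here α^2 = -273 and x^2 + 273 is irreducible (d = -273 is squarefree, ≠ 1, hence not a square), so deg(m_α) = 2. Thus [Q(α):Q] = 2.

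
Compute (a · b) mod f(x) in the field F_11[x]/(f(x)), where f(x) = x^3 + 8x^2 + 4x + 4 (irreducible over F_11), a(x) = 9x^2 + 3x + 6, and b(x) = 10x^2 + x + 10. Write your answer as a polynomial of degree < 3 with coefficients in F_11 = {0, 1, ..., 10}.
a · b ≡ 5x^2 + 2x + 1 (mod f(x))

Multiply in F_11[x]: a(x)·b(x) = (9x^2 + 3x + 6)·(10x^2 + x + 10) = 2x^4 + 6x^3 + 10x^2 + 3x + 5. This has degree ≥ 3, so divide by f(x) over F_11: 2x^4 + 6x^3 + 10x^2 + 3x + 5 = (2x + 1)·(x^3 + 8x^2 + 4x + 4) + (5x^2 + 2x + 1). Hence a·b ≡ 5x^2 + 2x + 1 (mod f). (F_11[x]/(f) is a field with 11^3 = 1331 elements since f is irreducible of degree 3.)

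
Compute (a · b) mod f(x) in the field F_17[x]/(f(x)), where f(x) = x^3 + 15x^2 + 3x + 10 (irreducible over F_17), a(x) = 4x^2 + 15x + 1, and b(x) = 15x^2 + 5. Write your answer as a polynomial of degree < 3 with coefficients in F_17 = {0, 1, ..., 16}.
a · b ≡ x^2 + 4x + 6 (mod f(x))

Multiply in F_17[x]: a(x)·b(x) = (4x^2 + 15x + 1)·(15x^2 + 5) = 9x^4 + 4x^3 + x^2 + 7x + 5. This has degree ≥ 3, so divide by f(x) over F_17: 9x^4 + 4x^3 + x^2 + 7x + 5 = (9x + 5)·(x^3 + 15x^2 + 3x + 10) + (x^2 + 4x + 6). Hence a·b ≡ x^2 + 4x + 6 (mod f). (F_17[x]/(f) is a field with 17^3 = 4913 elements since f is irreducible of degree 3.)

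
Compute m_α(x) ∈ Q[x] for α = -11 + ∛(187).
m_α(x) = x^3 + 33x^2 + 363x + 1144

Set β = α + 11 = ∛(187), so β^3 = 187. Then (α + 11)^3 - 187 = 0, i.e. α is a root of g(x) = (x + 11)^3 - 187 = x^3 + 33x^2 + 363x + 1144. Since g(x) = h(x + 11) where h(x) = x^3 - 187, and h is irreducible over Q (because 187 is not a perfect cube, so h has no rational root, and a monic cubic with no rational root is irreducible), g is also irreducible (irreducibility is preserved under the substitution x → x + 11). Hence m_α(x) = x^3 + 33x^2 + 363x + 1144.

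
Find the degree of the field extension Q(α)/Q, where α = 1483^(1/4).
[Q(α):Q] = 4

α is a root of x^4 - 1483. By Eisenstein's criterion at the prime p = 1483 (which divides the constant term 1483 but p^2 = 2199289 does not, since 1483 is squarefree), x^4 - 1483 is irreducible over Q. Hence [Q(α):Q] = 4.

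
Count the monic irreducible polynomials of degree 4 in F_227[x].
There are 663796578 monic irreducible polynomials of degree 4 over F_227

Each element of F_{227^4} that lies in no proper subfield is a root of exactly one monic irreducible of degree 4 over F_227, and each such polynomial has 4 distinct roots in F_{227^4}. By Möbius inversion the count is N_227(4) = (1/4) Σ_{d|4} μ(4/d) · 227^d = (1/4)(μ(4)·227^1 + μ(2)·227^2 + μ(1)·227^4) = 2655186312/4 = 663796578.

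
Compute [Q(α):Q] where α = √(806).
[Q(α):Q] = 2

[Q(α):Q] equals the degree of the minimal polynomial of α. Here α^2 = 806 and x^2 - 806 is irreducible (d = 806 is squarefree, ≠ 1, hence not a square), so deg(m_α) = 2. Thus [Q(α):Q] = 2.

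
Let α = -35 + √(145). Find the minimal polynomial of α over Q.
m_α(x) = x^2 + 70x + 1080

From α + 35 = √(145), squaring gives (α + 35)^2 = 145, i.e. α^2 + 70α + 1225 = 145, so α^2 + 70α + 1080 = 0. The discriminant of x^2 + 70x + 1080 is (70)^2 - 4·(1080) = 4900 - 4320 = 580, and 4·(145) is not a perfect square in Q since 145 is squarefree and ≠ 1. Hence x^2 + 70x + 1080 is irreducible over Q and is the minimal polynomial of α.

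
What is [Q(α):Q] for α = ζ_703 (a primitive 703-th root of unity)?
[Q(α):Q] = 648

The minimal polynomial of ζ_703 over Q is the 703-th cyclotomic polynomial Φ_703(x), which is irreducible over Q and has degree φ(703) = 648. Hence [Q(α):Q] = φ(703) = 648.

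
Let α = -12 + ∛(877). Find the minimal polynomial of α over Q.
m_α(x) = x^3 + 36x^2 + 432x + 851

Set β = α + 12 = ∛(877), so β^3 = 877. Then (α + 12)^3 - 877 = 0, i.e. α is a root of g(x) = (x + 12)^3 - 877 = x^3 + 36x^2 + 432x + 851. Since g(x) = h(x + 12) where h(x) = x^3 - 877, and h is irreducible over Q (because 877 is not a perfect cube, so h has no rational root, and a monic cubic with no rational root is irreducible), g is also irreducible (irreducibility is preserved under the substitution x → x + 12). Hence m_α(x) = x^3 + 36x^2 + 432x + 851.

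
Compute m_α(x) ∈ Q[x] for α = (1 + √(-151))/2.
m_α(x) = x^2 - x + 38

From 2α - 1 = √(-151), squaring gives (2α - 1)^2 = -151, i.e. 4α^2 - 4α + 1 = -151, so α^2 - α + (1 + 151)/4 = 0. Since -151 ≡ 1 (mod 4), (1 + 151)/4 = 38 ∈ Z. The polynomial x^2 - x + 38 has discriminant 1 - 4·(38) = -151, which is not a perfect square in Q (d = -151 is squarefree and ≠ 1), so x^2 - x + 38 is irreducible over Q. It is the minimal polynomial of α.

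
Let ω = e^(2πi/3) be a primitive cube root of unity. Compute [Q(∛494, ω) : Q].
[Q(∛494, ω) : Q] = 6

[Q(∛494):Q] = 3 (min poly x^3 - 494, irreducible since 494 is not a perfect cube). [Q(ω):Q] = 2 (min poly x^2 + x + 1). Since Q(∛494) ⊂ R and ω ∉ R, we have ω ∉ Q(∛494), so x^2 + x + 1 remains irreducible over Q(∛494) and [Q(∛494, ω) : Q(∛494)] = 2. By the tower law, [Q(∛494, ω) : Q] = 3 · 2 = 6. (In fact Q(∛494, ω) is the splitting field of x^3 - 494 over Q.)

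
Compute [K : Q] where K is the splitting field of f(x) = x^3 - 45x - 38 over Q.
[K : Q] = 6

By the rational root test, any rational root of the monic integer polynomial f(x) = x^3 - 45x - 38 must be an integer dividing the constant term -38, i.e. one of ±{1, 2, 19, 38}. Evaluating: f(1) = -82, f(-1) = 6, f(2) = -120, f(-2) = 44, f(19) = 5966, f(-19) = -6042, f(38) = 53124, f(-38) = -53200; none is 0, so f has no rational root and is therefore irreducible over Q (a cubic with no linear factor over a field is irreducible). For an irreducible cubic, the Galois group is A_3 or S_3 according as the discriminant disc(f) = -4a^3 - 27b^2 = -4·(-45)^3 - 27·(-38)^2 = 325512 is or is not a square in Q. Here disc(f) = 325512 is not a perfect square in Q, so the Galois group of f over Q is not contained in A_3 and must be all of S_3. The splitting field has degree |S_3| = 6 over Q, so [K : Q] = 6.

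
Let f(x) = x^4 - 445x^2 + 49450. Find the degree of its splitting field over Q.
[K : Q] = 4

Solving the quadratic in x^2: x^2 = (445 ± √(445^2 - 4·49450))/2 = (445 ± √225)/2 = (445 ± 15)/2, giving x^2 = 230 or x^2 = 215. So f(x) = (x^2 - 230)(x^2 - 215) and the roots of f are ±√230, ±√215. Hence the splitting field is K = Q(√230, √215). Since 230 and 215 are distinct squarefree integers > 1, their product 49450 is not a perfect square, so √215 ∉ Q(√230). By the tower law [K:Q] = [Q(√230,√215):Q(√230)] · [Q(√230):Q] = 2 · 2 = 4.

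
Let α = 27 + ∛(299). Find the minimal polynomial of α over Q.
m_α(x) = x^3 - 81x^2 + 2187x - 19982

Set β = α - 27 = ∛(299), so β^3 = 299. Then (α - 27)^3 - 299 = 0, i.e. α is a root of g(x) = (x - 27)^3 - 299 = x^3 - 81x^2 + 2187x - 19982. Since g(x) = h(x - 27) where h(x) = x^3 - 299, and h is irreducible over Q (because 299 is not a perfect cube, so h has no rational root, and a monic cubic with no rational root is irreducible), g is also irreducible (irreducibility is preserved under the substitution x → x - 27). Hence m_α(x) = x^3 - 81x^2 + 2187x - 19982.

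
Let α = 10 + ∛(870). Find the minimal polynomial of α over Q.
m_α(x) = x^3 - 30x^2 + 300x - 1870

Set β = α - 10 = ∛(870), so β^3 = 870. Then (α - 10)^3 - 870 = 0, i.e. α is a root of g(x) = (x - 10)^3 - 870 = x^3 - 30x^2 + 300x - 1870. Since g(x) = h(x - 10) where h(x) = x^3 - 870, and h is irreducible over Q (because 870 is not a perfect cube, so h has no rational root, and a monic cubic with no rational root is irreducible), g is also irreducible (irreducibility is preserved under the substitution x → x - 10). Hence m_α(x) = x^3 - 30x^2 + 300x - 1870.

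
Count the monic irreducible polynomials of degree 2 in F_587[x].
There are 171991 monic irreducible polynomials of degree 2 over F_587

Each element of F_{587^2} that lies in no proper subfield is a root of exactly one monic irreducible of degree 2 over F_587, and each such polynomial has 2 distinct roots in F_{587^2}. By Möbius inversion the count is N_587(2) = (1/2) Σ_{d|2} μ(2/d) · 587^d = (1/2)(μ(2)·587^1 + μ(1)·587^2) = 343982/2 = 171991.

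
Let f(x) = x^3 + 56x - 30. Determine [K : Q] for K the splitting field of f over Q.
[K : Q] = 6

By the rational root test, any rational root of the monic integer polynomial f(x) = x^3 + 56x - 30 must be an integer dividing the constant term -30, i.e. one of ±{1, 2, 3, 5, 6, 10, 15, 30}. Evaluating: f(1) = 27, f(-1) = -87, f(2) = 90, f(-2) = -150, f(3) = 165, f(-3) = -225, f(5) = 375, f(-5) = -435, f(6) = 522, f(-6) = -582, f(10) = 1530, f(-10) = -1590, f(15) = 4185, f(-15) = -4245, f(30) = 28650, f(-30) = -28710; none is 0, so f has no rational root and is therefore irreducible over Q (a cubic with no linear factor over a field is irreducible). For an irreducible cubic, the Galois group is A_3 or S_3 according as the discriminant disc(f) = -4a^3 - 27b^2 = -4·(56)^3 - 27·(-30)^2 = -726764 is or is not a square in Q. Here disc(f) = -726764 is not a perfect square in Q, so the Galois group of f over Q is not contained in A_3 and must be all of S_3. The splitting field has degree |S_3| = 6 over Q, so [K : Q] = 6.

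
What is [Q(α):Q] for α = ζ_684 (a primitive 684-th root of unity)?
[Q(α):Q] = 216

The minimal polynomial of ζ_684 over Q is the 684-th cyclotomic polynomial Φ_684(x), which is irreducible over Q and has degree φ(684) = 216. Hence [Q(α):Q] = φ(684) = 216.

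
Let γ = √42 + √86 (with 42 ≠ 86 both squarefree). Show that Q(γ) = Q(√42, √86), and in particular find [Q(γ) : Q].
[Q(γ) : Q] = 4 (equivalently, Q(γ) = Q(√42, √86))

Obviously Q(γ) ⊆ Q(√42, √86), and [Q(√42, √86):Q] = 4 (since 42, 86 are distinct squarefree integers > 1 with 3612 not a perfect square). To show equality we compute the minimal polynomial of γ. From γ = √42 + √86: γ^2 = 42 + 2√(3612) + 86 = 128 + 2√(3612), so γ^2 - 128 = 2√(3612); squaring, (γ^2 - 128)^2 = 4·3612, i.e. γ^4 - 256γ^2 + 16384 - 14448 = 0, i.e. γ^4 - 256γ^2 + 1936 = 0. So γ is a root of x^4 - 256x^2 + 1936. This polynomial is irreducible over Q: it has no rational root (each ±√42 ± √86 is irrational), and any factorization into two quadratics over Q would force √(3612) ∈ Q (pairing opposite roots) or √42, √86 ∈ Q (other pairings), all impossible. Hence [Q(γ):Q] = 4 = [Q(√42, √86):Q], so Q(γ) = Q(√42, √86).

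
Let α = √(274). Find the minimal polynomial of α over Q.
m_α(x) = x^2 - 274

α satisfies α^2 - 274 = 0, so x^2 - 274 annihilates α. Since d = 274 is squarefree and ≠ 1, it is not a perfect square in Q, so x^2 - 274 has no rational root and is therefore irreducible over Q (a degree-2 polynomial over a field is irreducible iff it has no root). Hence m_α(x) = x^2 - 274.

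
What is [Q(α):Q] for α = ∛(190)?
[Q(α):Q] = 3

The minimal polynomial of α is x^3 - 190, irreducible over Q since 190 is not a perfect cube (so x^3 - 190 has no rational root). Hence [Q(α):Q] = deg(m_α) = 3.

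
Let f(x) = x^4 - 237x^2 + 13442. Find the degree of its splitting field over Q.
[K : Q] = 4

Solving the quadratic in x^2: x^2 = (237 ± √(237^2 - 4·13442))/2 = (237 ± √2401)/2 = (237 ± 49)/2, giving x^2 = 143 or x^2 = 94. So f(x) = (x^2 - 143)(x^2 - 94) and the roots of f are ±√143, ±√94. Hence the splitting field is K = Q(√143, √94). Since 143 and 94 are distinct squarefree integers > 1, their product 13442 is not a perfect square, so √94 ∉ Q(√143). By the tower law [K:Q] = [Q(√143,√94):Q(√143)] · [Q(√143):Q] = 2 · 2 = 4.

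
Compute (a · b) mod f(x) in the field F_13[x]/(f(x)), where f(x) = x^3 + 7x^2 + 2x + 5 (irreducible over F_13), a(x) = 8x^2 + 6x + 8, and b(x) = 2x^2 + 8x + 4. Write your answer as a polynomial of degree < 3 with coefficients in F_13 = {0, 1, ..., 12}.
a · b ≡ 4x^2 + 2x + 4 (mod f(x))

Multiply in F_13[x]: a(x)·b(x) = (8x^2 + 6x + 8)·(2x^2 + 8x + 4) = 3x^4 + 11x^3 + 5x^2 + 10x + 6. This has degree ≥ 3, so divide by f(x) over F_13: 3x^4 + 11x^3 + 5x^2 + 10x + 6 = (3x + 3)·(x^3 + 7x^2 + 2x + 5) + (4x^2 + 2x + 4). Hence a·b ≡ 4x^2 + 2x + 4 (mod f). (F_13[x]/(f) is a field with 13^3 = 2197 elements since f is irreducible of degree 3.)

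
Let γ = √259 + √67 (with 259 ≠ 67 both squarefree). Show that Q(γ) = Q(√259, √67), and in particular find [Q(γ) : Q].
[Q(γ) : Q] = 4 (equivalently, Q(γ) = Q(√259, √67))

Obviously Q(γ) ⊆ Q(√259, √67), and [Q(√259, √67):Q] = 4 (since 259, 67 are distinct squarefree integers > 1 with 17353 not a perfect square). To show equality we compute the minimal polynomial of γ. From γ = √259 + √67: γ^2 = 259 + 2√(17353) + 67 = 326 + 2√(17353), so γ^2 - 326 = 2√(17353); squaring, (γ^2 - 326)^2 = 4·17353, i.e. γ^4 - 652γ^2 + 106276 - 69412 = 0, i.e. γ^4 - 652γ^2 + 36864 = 0. So γ is a root of x^4 - 652x^2 + 36864. This polynomial is irreducible over Q: it has no rational root (each ±√259 ± √67 is irrational), and any factorization into two quadratics over Q would force √(17353) ∈ Q (pairing opposite roots) or √259, √67 ∈ Q (other pairings), all impossible. Hence [Q(γ):Q] = 4 = [Q(√259, √67):Q], so Q(γ) = Q(√259, √67).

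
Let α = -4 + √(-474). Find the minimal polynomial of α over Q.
m_α(x) = x^2 + 8x + 490

From α + 4 = √(-474), squaring gives (α + 4)^2 = -474, i.e. α^2 + 8α + 16 = -474, so α^2 + 8α + 490 = 0. The discriminant of x^2 + 8x + 490 is (8)^2 - 4·(490) = 64 - 1960 = -1896, and 4·(-474) is not a perfect square in Q since -474 is squarefree and ≠ 1. Hence x^2 + 8x + 490 is irreducible over Q and is the minimal polynomial of α.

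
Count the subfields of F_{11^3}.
F_{11^3} has 2 subfields

The subfields of F_{p^n} are exactly the fields F_{p^d} for d | n (each is the fixed field of the unique index-d subgroup of Gal(F_{p^n}/F_p) ≅ Z/nZ). The divisors of n = 3 are {1, 3}, giving 2 subfields: F_{11^1}, F_{11^3}.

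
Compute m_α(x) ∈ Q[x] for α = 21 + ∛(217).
m_α(x) = x^3 - 63x^2 + 1323x - 9478

Set β = α - 21 = ∛(217), so β^3 = 217. Then (α - 21)^3 - 217 = 0, i.e. α is a root of g(x) = (x - 21)^3 - 217 = x^3 - 63x^2 + 1323x - 9478. Since g(x) = h(x - 21) where h(x) = x^3 - 217, and h is irreducible over Q (because 217 is not a perfect cube, so h has no rational root, and a monic cubic with no rational root is irreducible), g is also irreducible (irreducibility is preserved under the substitution x → x - 21). Hence m_α(x) = x^3 - 63x^2 + 1323x - 9478.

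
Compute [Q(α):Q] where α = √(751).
[Q(α):Q] = 2

[Q(α):Q] equals the degree of the minimal polynomial of α. Here α^2 = 751 and x^2 - 751 is irreducible (d = 751 is squarefree, ≠ 1, hence not a square), so deg(m_α) = 2. Thus [Q(α):Q] = 2.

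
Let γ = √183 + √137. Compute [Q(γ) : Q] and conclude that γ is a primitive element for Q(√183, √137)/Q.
[Q(γ) : Q] = 4 (equivalently, Q(γ) = Q(√183, √137))

Obviously Q(γ) ⊆ Q(√183, √137), and [Q(√183, √137):Q] = 4 (since 183, 137 are distinct squarefree integers > 1 with 25071 not a perfect square). To show equality we compute the minimal polynomial of γ. From γ = √183 + √137: γ^2 = 183 + 2√(25071) + 137 = 320 + 2√(25071), so γ^2 - 320 = 2√(25071); squaring, (γ^2 - 320)^2 = 4·25071, i.e. γ^4 - 640γ^2 + 102400 - 100284 = 0, i.e. γ^4 - 640γ^2 + 2116 = 0. So γ is a root of x^4 - 640x^2 + 2116. This polynomial is irreducible over Q: it has no rational root (each ±√183 ± √137 is irrational), and any factorization into two quadratics over Q would force √(25071) ∈ Q (pairing opposite roots) or √183, √137 ∈ Q (other pairings), all impossible. Hence [Q(γ):Q] = 4 = [Q(√183, √137):Q], so Q(γ) = Q(√183, √137).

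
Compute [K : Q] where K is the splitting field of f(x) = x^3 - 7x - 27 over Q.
[K : Q] = 6

By the rational root test, any rational root of the monic integer polynomial f(x) = x^3 - 7x - 27 must be an integer dividing the constant term -27, i.e. one of ±{1, 3, 9, 27}. Evaluating: f(1) = -33, f(-1) = -21, f(3) = -21, f(-3) = -33, f(9) = 639, f(-9) = -693, f(27) = 19467, f(-27) = -19521; none is 0, so f has no rational root and is therefore irreducible over Q (a cubic with no linear factor over a field is irreducible). For an irreducible cubic, the Galois group is A_3 or S_3 according as the discriminant disc(f) = -4a^3 - 27b^2 = -4·(-7)^3 - 27·(-27)^2 = -18311 is or is not a square in Q. Here disc(f) = -18311 is not a perfect square in Q, so the Galois group of f over Q is not contained in A_3 and must be all of S_3. The splitting field has degree |S_3| = 6 over Q, so [K : Q] = 6.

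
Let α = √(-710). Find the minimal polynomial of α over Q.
m_α(x) = x^2 + 710

α satisfies α^2 + 710 = 0, so x^2 + 710 annihilates α. Since d = -710 is squarefree and ≠ 1, it is not a perfect square in Q, so x^2 + 710 has no rational root and is therefore irreducible over Q (a degree-2 polynomial over a field is irreducible iff it has no root). Hence m_α(x) = x^2 + 710.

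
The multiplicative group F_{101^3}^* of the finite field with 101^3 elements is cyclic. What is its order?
|F_{101^3}^*| = 1030300

F_{101^3} has 101^3 = 1030301 elements; its multiplicative group consists of all nonzero elements, so |F_{101^3}^*| = 1030301 - 1 = 1030300. (It is cyclic since any finite subgroup of the multiplicative group of a field is cyclic.)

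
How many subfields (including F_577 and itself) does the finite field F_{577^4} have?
F_{577^4} has 3 subfields

The subfields of F_{p^n} are exactly the fields F_{p^d} for d | n (each is the fixed field of the unique index-d subgroup of Gal(F_{p^n}/F_p) ≅ Z/nZ). The divisors of n = 4 are {1, 2, 4}, giving 3 subfields: F_{577^1}, F_{577^2}, F_{577^4}.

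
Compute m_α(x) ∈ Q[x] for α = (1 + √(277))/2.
m_α(x) = x^2 - x - 69

From 2α - 1 = √(277), squaring gives (2α - 1)^2 = 277, i.e. 4α^2 - 4α + 1 = 277, so α^2 - α + (1 - 277)/4 = 0. Since 277 ≡ 1 (mod 4), (1 - 277)/4 = -69 ∈ Z. The polynomial x^2 - x - 69 has discriminant 1 - 4·(-69) = 277, which is not a perfect square in Q (d = 277 is squarefree and ≠ 1), so x^2 - x - 69 is irreducible over Q. It is the minimal polynomial of α.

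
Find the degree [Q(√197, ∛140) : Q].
[Q(√197, ∛140) : Q] = 6

Let L = Q(√197, ∛140). Since Q(√197) ⊂ L and [Q(√197):Q] = 2, the tower law gives 2 | [L:Q]. Likewise Q(∛140) ⊂ L with [Q(∛140):Q] = 3 (because 140 is not a perfect cube), so 3 | [L:Q]. As gcd(2,3) = 1, [L:Q] is divisible by 6. Conversely L is generated over Q by √197 and ∛140, so [L:Q] ≤ 2·3 = 6. Therefore [Q(√197, ∛140) : Q] = 6.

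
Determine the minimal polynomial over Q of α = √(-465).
m_α(x) = x^2 + 465

α satisfies α^2 + 465 = 0, so x^2 + 465 annihilates α. Since d = -465 is squarefree and ≠ 1, it is not a perfect square in Q, so x^2 + 465 has no rational root and is therefore irreducible over Q (a degree-2 polynomial over a field is irreducible iff it has no root). Hence m_α(x) = x^2 + 465.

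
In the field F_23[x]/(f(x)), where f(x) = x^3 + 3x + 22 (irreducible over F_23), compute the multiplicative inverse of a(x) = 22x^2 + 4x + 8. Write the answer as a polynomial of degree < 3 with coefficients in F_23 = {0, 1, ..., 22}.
a(x)^(-1) ≡ 10x^2 + 3x + 7 (mod f(x))

Since f is irreducible over F_23, F_23[x]/(f) is a field and a(x) ≠ 0 has an inverse. Apply the extended Euclidean algorithm to f(x) and a(x) in F_23[x]: f(x) = (22x + 19)·a(x) + (4x + 8);  a(x) = (17x + 13)·(4x + 8) + (19). The last nonzero remainder is the constant 19 = gcd(f, a) in F_23. Back-substituting through the division chain expresses 19 = s(x)·a(x) + t(x)·f(x) with s(x) ≡ 6x^2 + 11x + 18 (mod f), so (6x^2 + 11x + 18)·a(x) ≡ 19 (mod f). Multiplying by 19^(-1) ≡ 17 in F_23 gives a(x)^(-1) ≡ 17·(6x^2 + 11x + 18) ≡ 10x^2 + 3x + 7 (mod f). Check: (22x^2 + 4x + 8)·(10x^2 + 3x + 7) = 13x^4 + 14x^3 + 16x^2 + 6x + 10 ≡ 1 (mod x^3 + 3x + 22).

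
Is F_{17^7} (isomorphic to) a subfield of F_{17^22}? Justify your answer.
No: F_{17^7} is not a subfield of F_{17^22}

F_{p^m} embeds in F_{p^n} iff m | n. Here 7 ∤ 22 (since 22 = 3·7 + 1 with remainder 1 ≠ 0), so F_{17^7} is not a subfield of F_{17^22}. Equivalently: if it were, the tower law would give 7 = [F_{17^7}:F_17] dividing [F_{17^22}:F_17] = 22, contradiction.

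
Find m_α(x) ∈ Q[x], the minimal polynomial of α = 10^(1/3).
m_α(x) = x^3 - 10

α satisfies α^3 = 10, so x^3 - 10 annihilates α. By the rational root test, a rational root p/q (in lowest terms) of x^3 - 10 would satisfy p^3 = 10 q^3, forcing q = 1 and p^3 = 10; but 10 is not a perfect cube, contradiction. A monic cubic over Q with no rational root is irreducible (any nontrivial factorization would include a linear factor). Hence x^3 - 10 is the minimal polynomial of α, and in particular [Q(α):Q] = 3.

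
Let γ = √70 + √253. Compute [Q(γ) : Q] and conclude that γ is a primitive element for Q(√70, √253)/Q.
[Q(γ) : Q] = 4 (equivalently, Q(γ) = Q(√70, √253))

Obviously Q(γ) ⊆ Q(√70, √253), and [Q(√70, √253):Q] = 4 (since 70, 253 are distinct squarefree integers > 1 with 17710 not a perfect square). To show equality we compute the minimal polynomial of γ. From γ = √70 + √253: γ^2 = 70 + 2√(17710) + 253 = 323 + 2√(17710), so γ^2 - 323 = 2√(17710); squaring, (γ^2 - 323)^2 = 4·17710, i.e. γ^4 - 646γ^2 + 104329 - 70840 = 0, i.e. γ^4 - 646γ^2 + 33489 = 0. So γ is a root of x^4 - 646x^2 + 33489. This polynomial is irreducible over Q: it has no rational root (each ±√70 ± √253 is irrational), and any factorization into two quadratics over Q would force √(17710) ∈ Q (pairing opposite roots) or √70, √253 ∈ Q (other pairings), all impossible. Hence [Q(γ):Q] = 4 = [Q(√70, √253):Q], so Q(γ) = Q(√70, √253).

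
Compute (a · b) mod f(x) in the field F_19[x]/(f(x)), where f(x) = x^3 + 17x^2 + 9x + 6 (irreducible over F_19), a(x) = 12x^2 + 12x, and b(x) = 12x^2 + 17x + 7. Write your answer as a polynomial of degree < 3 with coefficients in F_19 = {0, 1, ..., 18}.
a · b ≡ 17x^2 + 13x + 3 (mod f(x))

Multiply in F_19[x]: a(x)·b(x) = (12x^2 + 12x)·(12x^2 + 17x + 7) = 11x^4 + 6x^3 + 3x^2 + 8x. This has degree ≥ 3, so divide by f(x) over F_19: 11x^4 + 6x^3 + 3x^2 + 8x = (11x + 9)·(x^3 + 17x^2 + 9x + 6) + (17x^2 + 13x + 3). Hence a·b ≡ 17x^2 + 13x + 3 (mod f). (F_19[x]/(f) is a field with 19^3 = 6859 elements since f is irreducible of degree 3.)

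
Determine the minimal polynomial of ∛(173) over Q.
m_α(x) = x^3 - 173

α satisfies α^3 = 173, so x^3 - 173 annihilates α. By the rational root test, a rational root p/q (in lowest terms) of x^3 - 173 would satisfy p^3 = 173 q^3, forcing q = 1 and p^3 = 173; but 173 is not a perfect cube, contradiction. A monic cubic over Q with no rational root is irreducible (any nontrivial factorization would include a linear factor). Hence x^3 - 173 is the minimal polynomial of α, and in particular [Q(α):Q] = 3.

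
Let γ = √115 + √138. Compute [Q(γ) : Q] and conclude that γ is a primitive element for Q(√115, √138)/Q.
[Q(γ) : Q] = 4 (equivalently, Q(γ) = Q(√115, √138))

Obviously Q(γ) ⊆ Q(√115, √138), and [Q(√115, √138):Q] = 4 (since 115, 138 are distinct squarefree integers > 1 with 15870 not a perfect square). To show equality we compute the minimal polynomial of γ. From γ = √115 + √138: γ^2 = 115 + 2√(15870) + 138 = 253 + 2√(15870), so γ^2 - 253 = 2√(15870); squaring, (γ^2 - 253)^2 = 4·15870, i.e. γ^4 - 506γ^2 + 64009 - 63480 = 0, i.e. γ^4 - 506γ^2 + 529 = 0. So γ is a root of x^4 - 506x^2 + 529. This polynomial is irreducible over Q: it has no rational root (each ±√115 ± √138 is irrational), and any factorization into two quadratics over Q would force √(15870) ∈ Q (pairing opposite roots) or √115, √138 ∈ Q (other pairings), all impossible. Hence [Q(γ):Q] = 4 = [Q(√115, √138):Q], so Q(γ) = Q(√115, √138).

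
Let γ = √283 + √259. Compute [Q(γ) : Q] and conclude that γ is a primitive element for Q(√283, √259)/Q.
[Q(γ) : Q] = 4 (equivalently, Q(γ) = Q(√283, √259))

Obviously Q(γ) ⊆ Q(√283, √259), and [Q(√283, √259):Q] = 4 (since 283, 259 are distinct squarefree integers > 1 with 73297 not a perfect square). To show equality we compute the minimal polynomial of γ. From γ = √283 + √259: γ^2 = 283 + 2√(73297) + 259 = 542 + 2√(73297), so γ^2 - 542 = 2√(73297); squaring, (γ^2 - 542)^2 = 4·73297, i.e. γ^4 - 1084γ^2 + 293764 - 293188 = 0, i.e. γ^4 - 1084γ^2 + 576 = 0. So γ is a root of x^4 - 1084x^2 + 576. This polynomial is irreducible over Q: it has no rational root (each ±√283 ± √259 is irrational), and any factorization into two quadratics over Q would force √(73297) ∈ Q (pairing opposite roots) or √283, √259 ∈ Q (other pairings), all impossible. Hence [Q(γ):Q] = 4 = [Q(√283, √259):Q], so Q(γ) = Q(√283, √259).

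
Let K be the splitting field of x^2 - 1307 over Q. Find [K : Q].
[K : Q] = 2

f(x) = x^2 - 1307 factors as (x - √1307)(x + √1307). The splitting field is K = Q(√1307). Since 1307 is squarefree and > 1, it is not a perfect square, so x^2 - 1307 is irreducible over Q and [Q(√1307) : Q] = 2. Hence [K : Q] = 2.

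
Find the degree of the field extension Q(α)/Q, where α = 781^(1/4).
[Q(α):Q] = 4

α is a root of x^4 - 781. By Eisenstein's criterion at the prime p = 11 (which divides the constant term 781 but p^2 = 121 does not, since 781 is squarefree), x^4 - 781 is irreducible over Q. Hence [Q(α):Q] = 4.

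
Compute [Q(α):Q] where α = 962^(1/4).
[Q(α):Q] = 4

α is a root of x^4 - 962. By Eisenstein's criterion at the prime p = 2 (which divides the constant term 962 but p^2 = 4 does not, since 962 is squarefree), x^4 - 962 is irreducible over Q. Hence [Q(α):Q] = 4.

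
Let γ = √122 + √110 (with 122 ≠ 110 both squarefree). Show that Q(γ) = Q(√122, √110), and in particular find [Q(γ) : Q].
[Q(γ) : Q] = 4 (equivalently, Q(γ) = Q(√122, √110))

Obviously Q(γ) ⊆ Q(√122, √110), and [Q(√122, √110):Q] = 4 (since 122, 110 are distinct squarefree integers > 1 with 13420 not a perfect square). To show equality we compute the minimal polynomial of γ. From γ = √122 + √110: γ^2 = 122 + 2√(13420) + 110 = 232 + 2√(13420), so γ^2 - 232 = 2√(13420); squaring, (γ^2 - 232)^2 = 4·13420, i.e. γ^4 - 464γ^2 + 53824 - 53680 = 0, i.e. γ^4 - 464γ^2 + 144 = 0. So γ is a root of x^4 - 464x^2 + 144. This polynomial is irreducible over Q: it has no rational root (each ±√122 ± √110 is irrational), and any factorization into two quadratics over Q would force √(13420) ∈ Q (pairing opposite roots) or √122, √110 ∈ Q (other pairings), all impossible. Hence [Q(γ):Q] = 4 = [Q(√122, √110):Q], so Q(γ) = Q(√122, √110).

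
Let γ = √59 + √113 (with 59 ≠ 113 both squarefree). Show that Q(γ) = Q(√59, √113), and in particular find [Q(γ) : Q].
[Q(γ) : Q] = 4 (equivalently, Q(γ) = Q(√59, √113))

Obviously Q(γ) ⊆ Q(√59, √113), and [Q(√59, √113):Q] = 4 (since 59, 113 are distinct squarefree integers > 1 with 6667 not a perfect square). To show equality we compute the minimal polynomial of γ. From γ = √59 + √113: γ^2 = 59 + 2√(6667) + 113 = 172 + 2√(6667), so γ^2 - 172 = 2√(6667); squaring, (γ^2 - 172)^2 = 4·6667, i.e. γ^4 - 344γ^2 + 29584 - 26668 = 0, i.e. γ^4 - 344γ^2 + 2916 = 0. So γ is a root of x^4 - 344x^2 + 2916. This polynomial is irreducible over Q: it has no rational root (each ±√59 ± √113 is irrational), and any factorization into two quadratics over Q would force √(6667) ∈ Q (pairing opposite roots) or √59, √113 ∈ Q (other pairings), all impossible. Hence [Q(γ):Q] = 4 = [Q(√59, √113):Q], so Q(γ) = Q(√59, √113).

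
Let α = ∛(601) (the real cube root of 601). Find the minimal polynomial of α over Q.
m_α(x) = x^3 - 601

α satisfies α^3 = 601, so x^3 - 601 annihilates α. By the rational root test, a rational root p/q (in lowest terms) of x^3 - 601 would satisfy p^3 = 601 q^3, forcing q = 1 and p^3 = 601; but 601 is not a perfect cube, contradiction. A monic cubic over Q with no rational root is irreducible (any nontrivial factorization would include a linear factor). Hence x^3 - 601 is the minimal polynomial of α, and in particular [Q(α):Q] = 3.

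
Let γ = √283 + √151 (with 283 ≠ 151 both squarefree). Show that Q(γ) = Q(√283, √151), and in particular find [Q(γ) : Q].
[Q(γ) : Q] = 4 (equivalently, Q(γ) = Q(√283, √151))

Obviously Q(γ) ⊆ Q(√283, √151), and [Q(√283, √151):Q] = 4 (since 283, 151 are distinct squarefree integers > 1 with 42733 not a perfect square). To show equality we compute the minimal polynomial of γ. From γ = √283 + √151: γ^2 = 283 + 2√(42733) + 151 = 434 + 2√(42733), so γ^2 - 434 = 2√(42733); squaring, (γ^2 - 434)^2 = 4·42733, i.e. γ^4 - 868γ^2 + 188356 - 170932 = 0, i.e. γ^4 - 868γ^2 + 17424 = 0. So γ is a root of x^4 - 868x^2 + 17424. This polynomial is irreducible over Q: it has no rational root (each ±√283 ± √151 is irrational), and any factorization into two quadratics over Q would force √(42733) ∈ Q (pairing opposite roots) or √283, √151 ∈ Q (other pairings), all impossible. Hence [Q(γ):Q] = 4 = [Q(√283, √151):Q], so Q(γ) = Q(√283, √151).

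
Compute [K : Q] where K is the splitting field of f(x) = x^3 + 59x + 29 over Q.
[K : Q] = 6

By the rational root test, any rational root of the monic integer polynomial f(x) = x^3 + 59x + 29 must be an integer dividing the constant term 29, i.e. one of ±{1, 29}. Evaluating: f(1) = 89, f(-1) = -31, f(29) = 26129, f(-29) = -26071; none is 0, so f has no rational root and is therefore irreducible over Q (a cubic with no linear factor over a field is irreducible). For an irreducible cubic, the Galois group is A_3 or S_3 according as the discriminant disc(f) = -4a^3 - 27b^2 = -4·(59)^3 - 27·(29)^2 = -844223 is or is not a square in Q. Here disc(f) = -844223 is not a perfect square in Q, so the Galois group of f over Q is not contained in A_3 and must be all of S_3. The splitting field has degree |S_3| = 6 over Q, so [K : Q] = 6.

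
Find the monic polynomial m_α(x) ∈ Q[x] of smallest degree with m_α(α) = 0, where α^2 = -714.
m_α(x) = x^2 + 714

α satisfies α^2 + 714 = 0, so x^2 + 714 annihilates α. Since d = -714 is squarefree and ≠ 1, it is not a perfect square in Q, so x^2 + 714 has no rational root and is therefore irreducible over Q (a degree-2 polynomial over a field is irreducible iff it has no root). Hence m_α(x) = x^2 + 714.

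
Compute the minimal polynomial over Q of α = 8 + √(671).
m_α(x) = x^2 - 16x - 607

From α - 8 = √(671), squaring gives (α - 8)^2 = 671, i.e. α^2 - 16α + 64 = 671, so α^2 - 16α - 607 = 0. The discriminant of x^2 - 16x - 607 is (-16)^2 - 4·(-607) = 256 + 2428 = 2684, and 4·(671) is not a perfect square in Q since 671 is squarefree and ≠ 1. Hence x^2 - 16x - 607 is irreducible over Q and is the minimal polynomial of α.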